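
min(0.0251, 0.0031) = 0.0031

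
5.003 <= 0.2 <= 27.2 False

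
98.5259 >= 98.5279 False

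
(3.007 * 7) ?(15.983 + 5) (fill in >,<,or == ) >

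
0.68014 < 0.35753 False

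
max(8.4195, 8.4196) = 8.4196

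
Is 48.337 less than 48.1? No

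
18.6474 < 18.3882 False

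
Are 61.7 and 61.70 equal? Yes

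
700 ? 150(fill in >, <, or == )>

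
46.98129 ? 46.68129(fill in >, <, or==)>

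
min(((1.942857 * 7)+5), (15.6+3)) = 18.599999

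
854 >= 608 True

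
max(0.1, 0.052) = 0.1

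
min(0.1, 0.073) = 0.073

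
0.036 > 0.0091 True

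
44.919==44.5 False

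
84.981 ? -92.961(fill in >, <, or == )>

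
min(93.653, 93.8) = 93.653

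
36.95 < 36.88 False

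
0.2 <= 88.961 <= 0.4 False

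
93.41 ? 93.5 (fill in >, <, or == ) <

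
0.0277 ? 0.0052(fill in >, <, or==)>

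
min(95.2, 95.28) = 95.2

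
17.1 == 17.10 True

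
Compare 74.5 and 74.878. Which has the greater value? 74.878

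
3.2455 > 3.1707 True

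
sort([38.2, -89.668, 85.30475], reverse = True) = [85.30475, 38.2, -89.668]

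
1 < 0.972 False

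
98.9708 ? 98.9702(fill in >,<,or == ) >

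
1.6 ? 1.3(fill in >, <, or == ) >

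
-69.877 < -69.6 True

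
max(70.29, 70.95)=70.95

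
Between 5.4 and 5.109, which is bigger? 5.4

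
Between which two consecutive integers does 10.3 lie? 10 and 11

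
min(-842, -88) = -842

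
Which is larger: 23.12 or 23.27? 23.27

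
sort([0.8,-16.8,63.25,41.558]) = [-16.8,0.8,41.558,63.25]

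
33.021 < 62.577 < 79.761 True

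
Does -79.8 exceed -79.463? No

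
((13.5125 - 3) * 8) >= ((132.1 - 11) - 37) True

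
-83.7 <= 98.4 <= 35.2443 False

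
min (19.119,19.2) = 19.119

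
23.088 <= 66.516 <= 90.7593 True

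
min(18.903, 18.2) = 18.2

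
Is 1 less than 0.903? No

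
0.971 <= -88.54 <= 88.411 False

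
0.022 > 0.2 False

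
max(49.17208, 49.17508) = 49.17508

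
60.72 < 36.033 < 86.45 False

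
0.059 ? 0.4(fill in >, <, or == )<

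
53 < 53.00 False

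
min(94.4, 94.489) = 94.4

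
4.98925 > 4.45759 True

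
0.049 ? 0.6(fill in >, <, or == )<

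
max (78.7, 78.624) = 78.7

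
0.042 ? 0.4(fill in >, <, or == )<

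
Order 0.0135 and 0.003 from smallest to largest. 0.003,0.0135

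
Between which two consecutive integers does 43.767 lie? 43 and 44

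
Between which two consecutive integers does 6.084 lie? 6 and 7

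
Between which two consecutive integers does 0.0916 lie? 0 and 1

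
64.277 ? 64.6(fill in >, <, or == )<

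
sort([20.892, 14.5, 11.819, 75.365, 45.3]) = [11.819, 14.5, 20.892, 45.3, 75.365]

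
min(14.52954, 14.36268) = 14.36268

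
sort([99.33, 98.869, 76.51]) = [76.51, 98.869, 99.33]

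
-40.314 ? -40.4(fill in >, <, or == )>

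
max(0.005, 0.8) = 0.8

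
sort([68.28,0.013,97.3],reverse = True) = [97.3,68.28,0.013]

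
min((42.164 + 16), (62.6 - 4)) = 58.164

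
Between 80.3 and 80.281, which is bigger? 80.3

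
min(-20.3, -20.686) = -20.686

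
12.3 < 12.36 True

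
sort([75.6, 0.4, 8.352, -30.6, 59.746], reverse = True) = [75.6, 59.746, 8.352, 0.4, -30.6]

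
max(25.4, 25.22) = 25.4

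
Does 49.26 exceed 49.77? No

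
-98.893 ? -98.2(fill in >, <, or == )<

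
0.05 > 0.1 False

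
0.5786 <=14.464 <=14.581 True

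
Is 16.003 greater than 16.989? No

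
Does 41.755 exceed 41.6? Yes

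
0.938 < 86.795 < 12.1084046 False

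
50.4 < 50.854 True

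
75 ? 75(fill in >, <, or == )==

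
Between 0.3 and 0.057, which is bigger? 0.3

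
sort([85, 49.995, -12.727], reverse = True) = [85, 49.995, -12.727]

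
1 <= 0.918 False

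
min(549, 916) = 549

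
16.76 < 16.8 True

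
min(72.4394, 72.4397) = 72.4394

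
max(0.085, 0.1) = 0.1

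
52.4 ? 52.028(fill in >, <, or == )>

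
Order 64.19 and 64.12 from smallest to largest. 64.12, 64.19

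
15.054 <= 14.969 False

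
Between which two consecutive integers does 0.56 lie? 0 and 1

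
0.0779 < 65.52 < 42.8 False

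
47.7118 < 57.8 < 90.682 True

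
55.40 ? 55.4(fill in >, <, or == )==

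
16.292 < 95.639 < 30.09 False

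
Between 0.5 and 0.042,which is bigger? 0.5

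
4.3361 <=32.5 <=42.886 True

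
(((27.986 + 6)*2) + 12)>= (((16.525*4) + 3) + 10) True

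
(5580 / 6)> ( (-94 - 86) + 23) True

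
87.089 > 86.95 True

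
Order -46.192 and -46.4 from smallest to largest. -46.4, -46.192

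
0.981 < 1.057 True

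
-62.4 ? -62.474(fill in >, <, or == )>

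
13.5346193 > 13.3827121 True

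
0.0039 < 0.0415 True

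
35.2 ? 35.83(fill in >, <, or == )<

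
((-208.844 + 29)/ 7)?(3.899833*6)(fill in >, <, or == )<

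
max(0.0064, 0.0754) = 0.0754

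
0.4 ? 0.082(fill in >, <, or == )>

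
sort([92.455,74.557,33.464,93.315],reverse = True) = [93.315,92.455,74.557,33.464]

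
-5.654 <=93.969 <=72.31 False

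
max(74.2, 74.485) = 74.485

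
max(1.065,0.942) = 1.065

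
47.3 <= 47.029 False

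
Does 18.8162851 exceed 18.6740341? Yes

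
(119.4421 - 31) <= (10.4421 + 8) False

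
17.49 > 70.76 False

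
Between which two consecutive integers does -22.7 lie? -23 and -22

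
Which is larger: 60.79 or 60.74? 60.79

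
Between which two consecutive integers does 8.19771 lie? 8 and 9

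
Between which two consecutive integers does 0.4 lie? 0 and 1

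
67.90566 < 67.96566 True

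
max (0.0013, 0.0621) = 0.0621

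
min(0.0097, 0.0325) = 0.0097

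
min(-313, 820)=-313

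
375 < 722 True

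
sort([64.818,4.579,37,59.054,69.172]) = [4.579,37,59.054,64.818,69.172]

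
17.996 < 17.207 False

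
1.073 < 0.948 False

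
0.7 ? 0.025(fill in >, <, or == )>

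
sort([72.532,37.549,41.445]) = [37.549,41.445,72.532]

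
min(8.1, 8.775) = 8.1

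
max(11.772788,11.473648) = 11.772788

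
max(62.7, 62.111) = 62.7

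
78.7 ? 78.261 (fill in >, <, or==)>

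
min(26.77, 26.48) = 26.48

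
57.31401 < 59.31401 True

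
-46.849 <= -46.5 True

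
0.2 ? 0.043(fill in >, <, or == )>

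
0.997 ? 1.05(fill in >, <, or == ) <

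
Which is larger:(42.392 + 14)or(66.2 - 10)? (42.392 + 14)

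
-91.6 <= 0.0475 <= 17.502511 True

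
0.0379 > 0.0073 True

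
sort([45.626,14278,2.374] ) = [2.374,45.626,14278]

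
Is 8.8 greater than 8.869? No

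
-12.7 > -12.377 False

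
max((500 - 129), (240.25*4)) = 961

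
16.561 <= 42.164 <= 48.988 True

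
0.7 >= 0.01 True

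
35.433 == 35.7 False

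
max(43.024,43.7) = 43.7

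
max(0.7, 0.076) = 0.7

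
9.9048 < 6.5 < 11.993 False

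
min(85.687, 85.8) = 85.687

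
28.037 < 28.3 True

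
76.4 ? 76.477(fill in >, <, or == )<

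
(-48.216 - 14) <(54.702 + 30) True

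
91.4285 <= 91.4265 False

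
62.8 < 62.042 False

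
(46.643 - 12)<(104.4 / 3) True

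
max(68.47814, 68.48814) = 68.48814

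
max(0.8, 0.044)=0.8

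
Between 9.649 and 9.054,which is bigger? 9.649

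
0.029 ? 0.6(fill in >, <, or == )<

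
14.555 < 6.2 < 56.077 False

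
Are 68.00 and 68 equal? Yes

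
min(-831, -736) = -831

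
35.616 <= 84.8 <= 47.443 False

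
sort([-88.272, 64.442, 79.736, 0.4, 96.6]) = [-88.272, 0.4, 64.442, 79.736, 96.6]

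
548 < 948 True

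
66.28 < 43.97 False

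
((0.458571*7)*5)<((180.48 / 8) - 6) True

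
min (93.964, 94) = 93.964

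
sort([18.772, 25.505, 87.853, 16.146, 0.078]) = [0.078, 16.146, 18.772, 25.505, 87.853]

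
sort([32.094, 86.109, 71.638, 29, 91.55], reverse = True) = [91.55, 86.109, 71.638, 32.094, 29]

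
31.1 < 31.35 True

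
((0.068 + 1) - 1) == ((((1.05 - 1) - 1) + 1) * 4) False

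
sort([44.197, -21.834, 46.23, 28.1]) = [-21.834, 28.1, 44.197, 46.23]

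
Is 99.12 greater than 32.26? Yes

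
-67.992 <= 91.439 True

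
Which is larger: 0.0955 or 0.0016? 0.0955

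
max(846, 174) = 846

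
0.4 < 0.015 False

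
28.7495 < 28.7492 False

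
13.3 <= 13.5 True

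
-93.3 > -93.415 True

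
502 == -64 False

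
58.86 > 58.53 True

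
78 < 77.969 False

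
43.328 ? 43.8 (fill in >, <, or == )<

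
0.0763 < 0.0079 False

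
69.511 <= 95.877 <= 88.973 False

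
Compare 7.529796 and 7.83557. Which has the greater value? 7.83557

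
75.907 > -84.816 True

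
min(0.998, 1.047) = 0.998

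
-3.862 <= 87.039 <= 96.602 True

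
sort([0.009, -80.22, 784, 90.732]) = [-80.22, 0.009, 90.732, 784]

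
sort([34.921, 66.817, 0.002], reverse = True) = [66.817, 34.921, 0.002]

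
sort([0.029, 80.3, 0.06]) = [0.029, 0.06, 80.3]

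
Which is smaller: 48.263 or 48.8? 48.263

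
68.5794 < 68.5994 True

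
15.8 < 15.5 False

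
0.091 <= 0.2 True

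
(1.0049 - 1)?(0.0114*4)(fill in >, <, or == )<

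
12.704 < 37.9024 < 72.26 True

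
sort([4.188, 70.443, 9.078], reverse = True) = [70.443, 9.078, 4.188]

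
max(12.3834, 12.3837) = 12.3837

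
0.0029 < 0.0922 True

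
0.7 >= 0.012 True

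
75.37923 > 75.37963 False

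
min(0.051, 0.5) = 0.051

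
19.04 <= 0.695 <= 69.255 False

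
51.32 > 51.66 False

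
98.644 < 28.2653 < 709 False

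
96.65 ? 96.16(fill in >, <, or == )>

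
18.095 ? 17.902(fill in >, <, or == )>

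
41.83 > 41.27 True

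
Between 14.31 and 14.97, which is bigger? 14.97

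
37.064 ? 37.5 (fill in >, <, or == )<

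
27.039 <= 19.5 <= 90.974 False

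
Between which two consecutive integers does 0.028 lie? 0 and 1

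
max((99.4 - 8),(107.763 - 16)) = 91.763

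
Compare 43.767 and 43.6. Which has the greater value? 43.767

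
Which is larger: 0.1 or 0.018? 0.1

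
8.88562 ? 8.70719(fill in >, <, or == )>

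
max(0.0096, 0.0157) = 0.0157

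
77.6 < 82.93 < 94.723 True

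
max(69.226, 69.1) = 69.226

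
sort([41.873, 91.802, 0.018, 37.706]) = [0.018, 37.706, 41.873, 91.802]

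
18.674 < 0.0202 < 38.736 False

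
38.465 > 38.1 True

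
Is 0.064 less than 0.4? Yes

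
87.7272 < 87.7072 False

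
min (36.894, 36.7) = 36.7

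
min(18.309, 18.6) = 18.309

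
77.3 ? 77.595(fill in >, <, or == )<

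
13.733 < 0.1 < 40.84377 False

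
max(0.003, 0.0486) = 0.0486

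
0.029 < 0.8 True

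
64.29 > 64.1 True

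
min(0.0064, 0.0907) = 0.0064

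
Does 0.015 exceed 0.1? No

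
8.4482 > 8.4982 False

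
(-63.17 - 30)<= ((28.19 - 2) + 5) True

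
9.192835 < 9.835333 True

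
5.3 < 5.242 False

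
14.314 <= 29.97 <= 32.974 True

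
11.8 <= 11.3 False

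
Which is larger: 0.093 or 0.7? 0.7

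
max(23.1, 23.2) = 23.2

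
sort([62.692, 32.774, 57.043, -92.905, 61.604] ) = [-92.905, 32.774, 57.043, 61.604, 62.692]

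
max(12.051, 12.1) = 12.1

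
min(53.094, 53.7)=53.094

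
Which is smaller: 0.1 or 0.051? 0.051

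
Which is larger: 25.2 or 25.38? 25.38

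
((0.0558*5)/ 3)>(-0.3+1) False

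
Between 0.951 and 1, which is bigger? 1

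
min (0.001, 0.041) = 0.001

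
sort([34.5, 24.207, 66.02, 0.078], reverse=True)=[66.02, 34.5, 24.207, 0.078]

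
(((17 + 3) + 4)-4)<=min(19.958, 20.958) False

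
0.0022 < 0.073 True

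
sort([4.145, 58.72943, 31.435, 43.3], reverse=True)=[58.72943, 43.3, 31.435, 4.145]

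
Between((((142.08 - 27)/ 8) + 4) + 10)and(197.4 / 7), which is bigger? ((((142.08 - 27)/ 8) + 4) + 10)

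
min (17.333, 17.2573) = 17.2573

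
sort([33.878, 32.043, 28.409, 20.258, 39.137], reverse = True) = [39.137, 33.878, 32.043, 28.409, 20.258]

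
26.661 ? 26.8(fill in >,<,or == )<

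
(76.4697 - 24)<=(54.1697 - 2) False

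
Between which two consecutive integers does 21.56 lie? 21 and 22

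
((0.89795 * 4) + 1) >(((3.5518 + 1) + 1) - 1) True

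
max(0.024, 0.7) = 0.7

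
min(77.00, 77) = 77.00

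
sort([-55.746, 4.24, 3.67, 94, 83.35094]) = [-55.746, 3.67, 4.24, 83.35094, 94]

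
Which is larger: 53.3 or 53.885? 53.885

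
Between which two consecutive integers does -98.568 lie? -99 and -98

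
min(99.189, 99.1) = 99.1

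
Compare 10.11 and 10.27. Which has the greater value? 10.27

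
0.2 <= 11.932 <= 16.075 True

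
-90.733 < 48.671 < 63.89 True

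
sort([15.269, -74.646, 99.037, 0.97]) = [-74.646, 0.97, 15.269, 99.037]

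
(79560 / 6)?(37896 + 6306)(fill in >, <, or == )<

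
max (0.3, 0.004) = 0.3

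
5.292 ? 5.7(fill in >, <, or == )<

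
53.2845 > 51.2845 True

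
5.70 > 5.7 False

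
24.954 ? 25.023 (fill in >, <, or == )<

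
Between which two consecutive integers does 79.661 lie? 79 and 80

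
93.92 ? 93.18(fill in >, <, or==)>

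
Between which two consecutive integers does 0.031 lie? 0 and 1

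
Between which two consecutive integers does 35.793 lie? 35 and 36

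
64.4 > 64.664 False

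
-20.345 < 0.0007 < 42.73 True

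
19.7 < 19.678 False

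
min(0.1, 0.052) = 0.052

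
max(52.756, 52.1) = 52.756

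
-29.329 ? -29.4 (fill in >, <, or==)>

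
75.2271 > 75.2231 True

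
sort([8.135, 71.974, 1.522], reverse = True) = [71.974, 8.135, 1.522]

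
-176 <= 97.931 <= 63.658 False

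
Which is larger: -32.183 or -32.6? -32.183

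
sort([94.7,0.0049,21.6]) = [0.0049,21.6,94.7]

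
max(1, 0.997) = 1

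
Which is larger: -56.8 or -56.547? -56.547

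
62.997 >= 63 False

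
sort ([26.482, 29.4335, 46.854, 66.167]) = [26.482, 29.4335, 46.854, 66.167]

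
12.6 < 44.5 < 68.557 True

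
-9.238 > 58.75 False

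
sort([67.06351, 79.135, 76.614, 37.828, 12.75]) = [12.75, 37.828, 67.06351, 76.614, 79.135]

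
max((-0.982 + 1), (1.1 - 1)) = 0.1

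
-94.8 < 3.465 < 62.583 True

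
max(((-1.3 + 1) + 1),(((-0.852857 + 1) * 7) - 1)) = 0.7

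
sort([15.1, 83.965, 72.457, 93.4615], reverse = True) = [93.4615, 83.965, 72.457, 15.1]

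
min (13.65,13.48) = 13.48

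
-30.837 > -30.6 False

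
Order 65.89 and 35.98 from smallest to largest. 35.98, 65.89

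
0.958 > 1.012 False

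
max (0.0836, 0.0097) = 0.0836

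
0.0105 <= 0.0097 False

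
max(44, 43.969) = 44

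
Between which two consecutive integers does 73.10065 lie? 73 and 74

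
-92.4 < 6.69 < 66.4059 True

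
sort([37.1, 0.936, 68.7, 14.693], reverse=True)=[68.7, 37.1, 14.693, 0.936]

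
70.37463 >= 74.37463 False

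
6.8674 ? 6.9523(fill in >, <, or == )<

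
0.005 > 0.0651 False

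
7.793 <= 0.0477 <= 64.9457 False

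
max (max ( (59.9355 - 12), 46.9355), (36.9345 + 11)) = 47.9355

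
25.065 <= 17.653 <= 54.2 False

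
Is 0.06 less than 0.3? Yes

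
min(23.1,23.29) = 23.1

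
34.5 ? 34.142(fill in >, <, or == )>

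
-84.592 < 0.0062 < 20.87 True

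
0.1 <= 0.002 False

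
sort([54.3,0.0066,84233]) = [0.0066,54.3,84233]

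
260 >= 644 False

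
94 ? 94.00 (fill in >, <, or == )==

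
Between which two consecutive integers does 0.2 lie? 0 and 1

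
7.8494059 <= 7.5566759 False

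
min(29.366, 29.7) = 29.366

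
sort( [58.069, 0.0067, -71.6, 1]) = [-71.6, 0.0067, 1, 58.069]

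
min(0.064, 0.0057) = 0.0057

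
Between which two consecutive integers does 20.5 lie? 20 and 21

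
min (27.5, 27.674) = 27.5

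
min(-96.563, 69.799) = -96.563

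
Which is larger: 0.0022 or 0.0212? 0.0212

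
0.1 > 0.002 True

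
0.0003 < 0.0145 True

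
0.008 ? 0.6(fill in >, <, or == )<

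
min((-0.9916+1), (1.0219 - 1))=0.0084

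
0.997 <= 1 True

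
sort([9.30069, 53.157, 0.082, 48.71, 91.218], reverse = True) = [91.218, 53.157, 48.71, 9.30069, 0.082]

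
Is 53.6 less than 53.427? No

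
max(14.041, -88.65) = 14.041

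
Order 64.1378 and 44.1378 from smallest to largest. 44.1378, 64.1378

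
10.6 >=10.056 True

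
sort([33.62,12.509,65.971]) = [12.509,33.62,65.971]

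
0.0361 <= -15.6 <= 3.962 False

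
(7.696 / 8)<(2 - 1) True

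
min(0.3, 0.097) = 0.097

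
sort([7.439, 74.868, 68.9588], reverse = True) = [74.868, 68.9588, 7.439]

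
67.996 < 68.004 True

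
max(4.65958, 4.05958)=4.65958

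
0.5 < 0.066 False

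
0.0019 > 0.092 False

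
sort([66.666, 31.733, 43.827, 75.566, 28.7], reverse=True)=[75.566, 66.666, 43.827, 31.733, 28.7]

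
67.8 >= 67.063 True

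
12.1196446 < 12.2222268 True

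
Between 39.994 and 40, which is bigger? 40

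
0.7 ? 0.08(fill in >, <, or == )>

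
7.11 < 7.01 False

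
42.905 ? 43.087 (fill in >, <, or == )<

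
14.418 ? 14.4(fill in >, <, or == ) >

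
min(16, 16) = 16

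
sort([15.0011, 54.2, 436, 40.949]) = [15.0011, 40.949, 54.2, 436]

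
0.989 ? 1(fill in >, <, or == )<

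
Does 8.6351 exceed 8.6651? No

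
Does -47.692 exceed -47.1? No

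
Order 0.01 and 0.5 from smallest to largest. 0.01, 0.5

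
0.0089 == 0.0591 False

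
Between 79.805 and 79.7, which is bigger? 79.805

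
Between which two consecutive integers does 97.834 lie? 97 and 98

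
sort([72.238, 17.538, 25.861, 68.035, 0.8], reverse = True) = [72.238, 68.035, 25.861, 17.538, 0.8]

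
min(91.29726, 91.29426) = 91.29426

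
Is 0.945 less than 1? Yes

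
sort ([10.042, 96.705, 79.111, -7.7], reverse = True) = [96.705, 79.111, 10.042, -7.7]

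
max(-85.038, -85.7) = -85.038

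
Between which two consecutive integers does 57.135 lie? 57 and 58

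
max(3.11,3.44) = 3.44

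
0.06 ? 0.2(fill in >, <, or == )<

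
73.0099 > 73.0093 True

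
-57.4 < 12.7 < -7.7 False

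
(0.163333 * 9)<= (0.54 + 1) True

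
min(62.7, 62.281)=62.281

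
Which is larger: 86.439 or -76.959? 86.439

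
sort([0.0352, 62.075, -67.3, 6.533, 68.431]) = [-67.3, 0.0352, 6.533, 62.075, 68.431]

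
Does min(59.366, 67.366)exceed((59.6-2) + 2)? No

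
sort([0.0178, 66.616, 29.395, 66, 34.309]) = [0.0178, 29.395, 34.309, 66, 66.616]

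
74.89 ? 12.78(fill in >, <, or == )>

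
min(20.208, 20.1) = 20.1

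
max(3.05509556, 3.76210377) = 3.76210377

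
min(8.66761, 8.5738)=8.5738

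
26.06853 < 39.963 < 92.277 True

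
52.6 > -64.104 True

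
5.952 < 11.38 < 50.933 True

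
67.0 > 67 False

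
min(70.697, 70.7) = 70.697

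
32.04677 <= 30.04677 False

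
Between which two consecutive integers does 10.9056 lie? 10 and 11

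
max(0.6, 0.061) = 0.6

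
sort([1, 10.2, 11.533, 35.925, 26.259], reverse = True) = [35.925, 26.259, 11.533, 10.2, 1]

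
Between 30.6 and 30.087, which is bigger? 30.6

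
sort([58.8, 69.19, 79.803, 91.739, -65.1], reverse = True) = [91.739, 79.803, 69.19, 58.8, -65.1]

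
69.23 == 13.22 False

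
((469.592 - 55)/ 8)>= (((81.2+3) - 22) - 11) True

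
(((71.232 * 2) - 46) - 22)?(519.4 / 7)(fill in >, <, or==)>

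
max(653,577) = 653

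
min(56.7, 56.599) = 56.599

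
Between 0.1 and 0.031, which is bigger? 0.1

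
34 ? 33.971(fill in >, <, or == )>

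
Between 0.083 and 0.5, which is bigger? 0.5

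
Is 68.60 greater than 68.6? No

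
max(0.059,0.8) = 0.8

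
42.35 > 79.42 False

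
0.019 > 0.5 False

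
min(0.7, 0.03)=0.03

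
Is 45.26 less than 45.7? Yes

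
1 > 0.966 True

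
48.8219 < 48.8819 True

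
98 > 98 False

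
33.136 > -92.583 True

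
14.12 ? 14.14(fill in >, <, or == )<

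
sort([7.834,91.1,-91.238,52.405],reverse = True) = [91.1,52.405,7.834,-91.238]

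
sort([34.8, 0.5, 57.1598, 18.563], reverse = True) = [57.1598, 34.8, 18.563, 0.5]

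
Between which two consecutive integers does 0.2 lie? 0 and 1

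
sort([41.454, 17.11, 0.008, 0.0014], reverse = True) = [41.454, 17.11, 0.008, 0.0014]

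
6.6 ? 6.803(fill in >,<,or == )<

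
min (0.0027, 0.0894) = 0.0027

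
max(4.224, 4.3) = 4.3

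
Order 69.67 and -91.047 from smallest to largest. -91.047, 69.67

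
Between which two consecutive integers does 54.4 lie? 54 and 55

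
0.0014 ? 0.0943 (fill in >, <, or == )<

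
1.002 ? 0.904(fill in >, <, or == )>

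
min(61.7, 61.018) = 61.018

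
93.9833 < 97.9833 True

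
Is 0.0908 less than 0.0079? No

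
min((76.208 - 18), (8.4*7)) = 58.208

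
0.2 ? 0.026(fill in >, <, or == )>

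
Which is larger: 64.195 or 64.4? 64.4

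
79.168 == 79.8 False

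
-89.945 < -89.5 True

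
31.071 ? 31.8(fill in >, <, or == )<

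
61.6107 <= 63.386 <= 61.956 False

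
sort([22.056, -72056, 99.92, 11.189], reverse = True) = [99.92, 22.056, 11.189, -72056]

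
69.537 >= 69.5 True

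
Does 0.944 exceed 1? No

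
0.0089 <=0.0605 True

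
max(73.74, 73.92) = 73.92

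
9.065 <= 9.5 True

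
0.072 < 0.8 True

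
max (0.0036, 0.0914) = 0.0914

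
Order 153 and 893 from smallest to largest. 153, 893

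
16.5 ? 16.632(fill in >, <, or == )<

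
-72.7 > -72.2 False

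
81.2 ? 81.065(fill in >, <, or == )>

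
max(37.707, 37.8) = 37.8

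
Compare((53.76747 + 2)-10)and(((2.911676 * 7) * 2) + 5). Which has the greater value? ((53.76747 + 2)-10)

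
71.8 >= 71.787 True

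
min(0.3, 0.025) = 0.025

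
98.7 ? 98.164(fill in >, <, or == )>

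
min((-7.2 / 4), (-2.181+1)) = -1.8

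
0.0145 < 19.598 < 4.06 False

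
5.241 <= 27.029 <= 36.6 True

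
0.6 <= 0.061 False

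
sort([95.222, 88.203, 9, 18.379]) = [9, 18.379, 88.203, 95.222]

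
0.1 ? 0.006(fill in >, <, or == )>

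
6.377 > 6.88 False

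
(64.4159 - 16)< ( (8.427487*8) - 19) True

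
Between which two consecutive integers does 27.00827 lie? 27 and 28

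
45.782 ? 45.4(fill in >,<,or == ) >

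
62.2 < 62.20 False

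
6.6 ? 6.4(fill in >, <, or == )>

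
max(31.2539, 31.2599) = 31.2599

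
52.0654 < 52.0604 False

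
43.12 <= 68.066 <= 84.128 True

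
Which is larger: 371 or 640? 640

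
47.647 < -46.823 False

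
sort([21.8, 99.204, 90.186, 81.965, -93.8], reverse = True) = [99.204, 90.186, 81.965, 21.8, -93.8]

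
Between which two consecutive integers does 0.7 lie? 0 and 1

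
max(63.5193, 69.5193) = 69.5193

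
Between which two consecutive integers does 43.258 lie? 43 and 44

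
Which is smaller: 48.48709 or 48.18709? 48.18709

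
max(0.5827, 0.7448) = 0.7448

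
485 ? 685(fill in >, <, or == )<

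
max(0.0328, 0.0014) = 0.0328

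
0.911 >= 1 False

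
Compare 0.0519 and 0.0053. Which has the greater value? 0.0519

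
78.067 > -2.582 True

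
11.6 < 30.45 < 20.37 False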